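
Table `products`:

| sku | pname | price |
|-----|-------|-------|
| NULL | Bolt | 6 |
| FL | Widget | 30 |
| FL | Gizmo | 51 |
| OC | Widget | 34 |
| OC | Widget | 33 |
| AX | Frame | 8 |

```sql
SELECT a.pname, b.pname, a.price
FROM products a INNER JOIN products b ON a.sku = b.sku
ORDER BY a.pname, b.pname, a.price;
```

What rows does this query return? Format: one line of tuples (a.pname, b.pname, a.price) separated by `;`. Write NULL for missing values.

INNER JOIN keeps only pairs where the ON condition holds.
Matching on a.sku = b.sku. A NULL in a compared column never satisfies the condition.
- a row (sku=NULL): no match → dropped.
- a row (sku=FL): matches 2 b row(s) → 2 output row(s).
- a row (sku=FL): matches 2 b row(s) → 2 output row(s).
- a row (sku=OC): matches 2 b row(s) → 2 output row(s).
- a row (sku=OC): matches 2 b row(s) → 2 output row(s).
- a row (sku=AX): matches 1 b row(s) → 1 output row(s).
After projecting and ordering:
a.pname | b.pname | a.price
Frame | Frame | 8
Gizmo | Gizmo | 51
Gizmo | Widget | 51
Widget | Gizmo | 30
Widget | Widget | 30
Widget | Widget | 33
Widget | Widget | 33
Widget | Widget | 34
Widget | Widget | 34

(Frame, Frame, 8); (Gizmo, Gizmo, 51); (Gizmo, Widget, 51); (Widget, Gizmo, 30); (Widget, Widget, 30); (Widget, Widget, 33); (Widget, Widget, 33); (Widget, Widget, 34); (Widget, Widget, 34)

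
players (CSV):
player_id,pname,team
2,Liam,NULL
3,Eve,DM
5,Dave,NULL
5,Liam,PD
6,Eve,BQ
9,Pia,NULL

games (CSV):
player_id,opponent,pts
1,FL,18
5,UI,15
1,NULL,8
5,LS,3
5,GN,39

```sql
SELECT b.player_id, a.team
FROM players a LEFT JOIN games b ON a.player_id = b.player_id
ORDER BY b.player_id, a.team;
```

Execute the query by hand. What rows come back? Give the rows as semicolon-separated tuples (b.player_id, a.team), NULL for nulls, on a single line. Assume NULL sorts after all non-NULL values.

LEFT JOIN keeps every row from `players`; unmatched rows get NULL for `games`'s columns.
Matching on a.player_id = b.player_id.
- a[0] player_id=2 → no match; kept with NULLs on the b side.
- a[1] player_id=3 → no match; kept with NULLs on the b side.
- a[2] player_id=5 → 3 match(es) in b → 3 row(s).
- a[3] player_id=5 → 3 match(es) in b → 3 row(s).
- a[4] player_id=6 → no match; kept with NULLs on the b side.
- a[5] player_id=9 → no match; kept with NULLs on the b side.
After projecting and ordering:
b.player_id | a.team
5 | PD
5 | PD
5 | PD
5 | NULL
5 | NULL
5 | NULL
NULL | BQ
NULL | DM
NULL | NULL
NULL | NULL

(5, PD); (5, PD); (5, PD); (5, NULL); (5, NULL); (5, NULL); (NULL, BQ); (NULL, DM); (NULL, NULL); (NULL, NULL)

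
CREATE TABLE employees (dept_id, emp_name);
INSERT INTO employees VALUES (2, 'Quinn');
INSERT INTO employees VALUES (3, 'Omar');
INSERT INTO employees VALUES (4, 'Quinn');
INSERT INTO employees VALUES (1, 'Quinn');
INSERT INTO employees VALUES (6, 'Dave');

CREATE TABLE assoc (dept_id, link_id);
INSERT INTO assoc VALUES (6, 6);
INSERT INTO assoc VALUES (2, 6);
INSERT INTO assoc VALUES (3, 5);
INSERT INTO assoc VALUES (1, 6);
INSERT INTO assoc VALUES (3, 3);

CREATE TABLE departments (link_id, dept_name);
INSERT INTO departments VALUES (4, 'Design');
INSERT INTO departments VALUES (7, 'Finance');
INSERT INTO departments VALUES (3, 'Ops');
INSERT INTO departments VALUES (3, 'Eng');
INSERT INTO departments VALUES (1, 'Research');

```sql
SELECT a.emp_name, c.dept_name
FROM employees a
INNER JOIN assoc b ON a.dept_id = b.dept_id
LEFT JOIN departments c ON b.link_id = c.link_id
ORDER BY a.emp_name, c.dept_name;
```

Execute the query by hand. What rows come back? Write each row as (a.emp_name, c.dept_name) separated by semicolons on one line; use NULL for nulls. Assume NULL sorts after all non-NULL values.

(Dave, NULL); (Omar, Eng); (Omar, Ops); (Omar, NULL); (Quinn, NULL); (Quinn, NULL)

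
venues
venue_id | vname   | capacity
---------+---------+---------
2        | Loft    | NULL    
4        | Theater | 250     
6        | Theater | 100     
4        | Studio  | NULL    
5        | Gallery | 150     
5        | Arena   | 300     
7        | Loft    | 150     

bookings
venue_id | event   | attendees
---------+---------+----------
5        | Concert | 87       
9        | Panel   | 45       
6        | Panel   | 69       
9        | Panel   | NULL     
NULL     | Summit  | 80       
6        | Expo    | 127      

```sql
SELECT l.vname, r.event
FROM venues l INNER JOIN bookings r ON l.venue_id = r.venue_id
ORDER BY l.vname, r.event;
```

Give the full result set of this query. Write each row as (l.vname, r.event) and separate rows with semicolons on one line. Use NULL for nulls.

INNER JOIN keeps only pairs where the ON condition holds.
Matching on l.venue_id = r.venue_id. A NULL in a compared column never satisfies the condition.
- venue_id=2: no matching r row, dropped.
- venue_id=4: no matching r row, dropped.
- venue_id=6: 2 matching r row(s), so 2 row(s) emitted.
- venue_id=4: no matching r row, dropped.
- venue_id=5: 1 matching r row(s), so 1 row(s) emitted.
- venue_id=5: 1 matching r row(s), so 1 row(s) emitted.
- venue_id=7: no matching r row, dropped.
After projecting and ordering:
l.vname | r.event
Arena | Concert
Gallery | Concert
Theater | Expo
Theater | Panel

(Arena, Concert); (Gallery, Concert); (Theater, Expo); (Theater, Panel)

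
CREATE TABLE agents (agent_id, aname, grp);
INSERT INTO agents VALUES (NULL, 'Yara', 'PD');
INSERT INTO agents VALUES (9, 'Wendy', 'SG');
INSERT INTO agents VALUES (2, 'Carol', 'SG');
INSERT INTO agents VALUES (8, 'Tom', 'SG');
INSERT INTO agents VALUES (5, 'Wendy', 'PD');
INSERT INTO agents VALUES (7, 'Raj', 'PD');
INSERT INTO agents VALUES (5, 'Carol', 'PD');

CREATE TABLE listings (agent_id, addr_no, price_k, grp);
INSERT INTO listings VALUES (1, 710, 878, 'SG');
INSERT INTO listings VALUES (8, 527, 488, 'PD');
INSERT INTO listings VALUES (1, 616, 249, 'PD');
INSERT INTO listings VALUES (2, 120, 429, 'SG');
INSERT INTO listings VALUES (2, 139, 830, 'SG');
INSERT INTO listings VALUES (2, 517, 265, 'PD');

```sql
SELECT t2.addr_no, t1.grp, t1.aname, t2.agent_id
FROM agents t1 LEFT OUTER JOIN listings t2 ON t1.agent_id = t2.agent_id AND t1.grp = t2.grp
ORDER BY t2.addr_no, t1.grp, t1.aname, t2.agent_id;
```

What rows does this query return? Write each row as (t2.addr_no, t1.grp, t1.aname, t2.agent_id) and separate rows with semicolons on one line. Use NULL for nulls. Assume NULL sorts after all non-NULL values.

LEFT JOIN keeps every row from `agents`; unmatched rows get NULL for `listings`'s columns.
Matching on t1.agent_id = t2.agent_id AND t1.grp = t2.grp. A NULL in a compared column never satisfies the condition.
Matched pairs: 2; unmatched t1 rows kept: 6.

(120, SG, Carol, 2); (139, SG, Carol, 2); (NULL, PD, Carol, NULL); (NULL, PD, Raj, NULL); (NULL, PD, Wendy, NULL); (NULL, PD, Yara, NULL); (NULL, SG, Tom, NULL); (NULL, SG, Wendy, NULL)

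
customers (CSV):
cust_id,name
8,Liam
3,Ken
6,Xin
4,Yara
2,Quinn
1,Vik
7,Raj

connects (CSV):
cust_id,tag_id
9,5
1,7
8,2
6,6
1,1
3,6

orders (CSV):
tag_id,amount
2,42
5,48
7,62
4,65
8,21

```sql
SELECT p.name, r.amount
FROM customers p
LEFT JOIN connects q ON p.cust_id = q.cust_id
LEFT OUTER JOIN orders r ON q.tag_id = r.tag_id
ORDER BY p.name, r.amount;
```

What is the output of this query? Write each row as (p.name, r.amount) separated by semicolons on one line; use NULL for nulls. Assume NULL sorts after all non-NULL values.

(Ken, NULL); (Liam, 42); (Quinn, NULL); (Raj, NULL); (Vik, 62); (Vik, NULL); (Xin, NULL); (Yara, NULL)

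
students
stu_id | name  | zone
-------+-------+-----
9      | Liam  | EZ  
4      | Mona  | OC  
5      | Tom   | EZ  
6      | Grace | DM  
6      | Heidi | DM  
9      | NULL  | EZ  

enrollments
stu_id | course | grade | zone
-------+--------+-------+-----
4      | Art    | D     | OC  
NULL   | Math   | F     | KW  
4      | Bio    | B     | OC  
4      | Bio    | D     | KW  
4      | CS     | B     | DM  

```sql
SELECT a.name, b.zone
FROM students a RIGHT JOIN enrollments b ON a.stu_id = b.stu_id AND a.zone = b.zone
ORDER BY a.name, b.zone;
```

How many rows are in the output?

RIGHT JOIN keeps every row from `enrollments`; unmatched rows get NULL for `students`'s columns.
Matching on a.stu_id = b.stu_id AND a.zone = b.zone. A NULL in a compared column never satisfies the condition.
Matched pairs: 2; unmatched b rows kept: 3.
Total: 2 matched + 3 padded = 5 rows.

5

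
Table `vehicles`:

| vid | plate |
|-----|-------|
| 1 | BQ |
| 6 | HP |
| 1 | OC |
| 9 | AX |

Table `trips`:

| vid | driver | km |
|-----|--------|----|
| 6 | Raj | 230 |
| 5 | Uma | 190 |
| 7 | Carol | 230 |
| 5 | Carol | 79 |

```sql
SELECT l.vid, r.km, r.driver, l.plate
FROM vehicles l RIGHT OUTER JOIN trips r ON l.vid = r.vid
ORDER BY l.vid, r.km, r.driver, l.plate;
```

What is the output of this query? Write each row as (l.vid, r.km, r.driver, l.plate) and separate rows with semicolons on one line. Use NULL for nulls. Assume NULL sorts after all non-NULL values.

(6, 230, Raj, HP); (NULL, 79, Carol, NULL); (NULL, 190, Uma, NULL); (NULL, 230, Carol, NULL)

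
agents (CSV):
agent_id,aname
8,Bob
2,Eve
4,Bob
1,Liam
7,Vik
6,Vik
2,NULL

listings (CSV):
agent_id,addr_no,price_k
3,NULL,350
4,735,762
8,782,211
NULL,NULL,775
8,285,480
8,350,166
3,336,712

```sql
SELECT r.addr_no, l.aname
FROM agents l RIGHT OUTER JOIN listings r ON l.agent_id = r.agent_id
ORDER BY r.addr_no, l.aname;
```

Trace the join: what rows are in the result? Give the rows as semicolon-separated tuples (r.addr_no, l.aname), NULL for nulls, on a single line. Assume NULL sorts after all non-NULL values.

RIGHT JOIN keeps every row from `listings`; unmatched rows get NULL for `agents`'s columns.
Matching on l.agent_id = r.agent_id. A NULL in a compared column never satisfies the condition.
- l row (agent_id=8): matches 3 r row(s) → 3 output row(s).
- l row (agent_id=2): no match.
- l row (agent_id=4): matches 1 r row(s) → 1 output row(s).
- l row (agent_id=1): no match.
- l row (agent_id=7): no match.
- l row (agent_id=6): no match.
- l row (agent_id=2): no match.
- plus 3 unmatched r row(s), each kept with NULL l columns.
After projecting and ordering:
r.addr_no | l.aname
285 | Bob
336 | NULL
350 | Bob
735 | Bob
782 | Bob
NULL | NULL
NULL | NULL

(285, Bob); (336, NULL); (350, Bob); (735, Bob); (782, Bob); (NULL, NULL); (NULL, NULL)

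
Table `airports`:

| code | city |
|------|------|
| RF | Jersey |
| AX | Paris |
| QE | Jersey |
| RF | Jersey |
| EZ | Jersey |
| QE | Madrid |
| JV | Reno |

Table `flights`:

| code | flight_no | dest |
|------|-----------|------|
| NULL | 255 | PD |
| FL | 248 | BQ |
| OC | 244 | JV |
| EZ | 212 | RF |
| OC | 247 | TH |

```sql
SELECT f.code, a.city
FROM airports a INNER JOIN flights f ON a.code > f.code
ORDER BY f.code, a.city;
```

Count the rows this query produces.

INNER JOIN keeps only pairs where the ON condition holds.
Matching on a.code > f.code. A NULL in a compared column never satisfies the condition.
Matched pairs: 18.
Total: 18 rows.

18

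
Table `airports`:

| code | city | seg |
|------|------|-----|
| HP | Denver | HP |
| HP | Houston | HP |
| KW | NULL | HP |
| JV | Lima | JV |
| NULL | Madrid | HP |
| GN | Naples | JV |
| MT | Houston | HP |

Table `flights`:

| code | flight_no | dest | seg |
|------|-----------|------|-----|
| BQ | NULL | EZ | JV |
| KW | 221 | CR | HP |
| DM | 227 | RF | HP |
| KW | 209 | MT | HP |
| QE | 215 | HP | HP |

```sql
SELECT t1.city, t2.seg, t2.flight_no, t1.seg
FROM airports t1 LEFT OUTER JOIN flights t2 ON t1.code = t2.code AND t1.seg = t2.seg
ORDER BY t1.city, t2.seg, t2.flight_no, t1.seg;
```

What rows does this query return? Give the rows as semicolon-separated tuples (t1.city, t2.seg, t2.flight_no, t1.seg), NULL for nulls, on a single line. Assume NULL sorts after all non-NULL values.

(Denver, NULL, NULL, HP); (Houston, NULL, NULL, HP); (Houston, NULL, NULL, HP); (Lima, NULL, NULL, JV); (Madrid, NULL, NULL, HP); (Naples, NULL, NULL, JV); (NULL, HP, 209, HP); (NULL, HP, 221, HP)

LEFT JOIN keeps every row from `airports`; unmatched rows get NULL for `flights`'s columns.
Matching on t1.code = t2.code AND t1.seg = t2.seg. A NULL in a compared column never satisfies the condition.
- code=HP, seg=HP: no t2 row matches, row kept with t2 columns NULL.
- code=HP, seg=HP: no t2 row matches, row kept with t2 columns NULL.
- code=KW, seg=HP: 2 matching t2 row(s), so 2 row(s) emitted.
- code=JV, seg=JV: no t2 row matches, row kept with t2 columns NULL.
- code=NULL, seg=HP: no t2 row matches, row kept with t2 columns NULL.
- code=GN, seg=JV: no t2 row matches, row kept with t2 columns NULL.
- code=MT, seg=HP: no t2 row matches, row kept with t2 columns NULL.
After projecting and ordering:
t1.city | t2.seg | t2.flight_no | t1.seg
Denver | NULL | NULL | HP
Houston | NULL | NULL | HP
Houston | NULL | NULL | HP
Lima | NULL | NULL | JV
Madrid | NULL | NULL | HP
Naples | NULL | NULL | JV
NULL | HP | 209 | HP
NULL | HP | 221 | HP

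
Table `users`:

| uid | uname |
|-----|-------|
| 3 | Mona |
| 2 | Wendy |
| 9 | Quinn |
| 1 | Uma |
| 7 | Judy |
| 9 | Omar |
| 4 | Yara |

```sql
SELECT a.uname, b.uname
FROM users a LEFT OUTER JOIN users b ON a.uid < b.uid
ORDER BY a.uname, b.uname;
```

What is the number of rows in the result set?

LEFT JOIN keeps every row from `users a`; unmatched rows get NULL for `users b`'s columns.
Matching on a.uid < b.uid.
- a row (uid=3): matches 4 b row(s) → 4 output row(s).
- a row (uid=2): matches 5 b row(s) → 5 output row(s).
- a row (uid=9): no match → kept, b columns NULL.
- a row (uid=1): matches 6 b row(s) → 6 output row(s).
- a row (uid=7): matches 2 b row(s) → 2 output row(s).
- a row (uid=9): no match → kept, b columns NULL.
- a row (uid=4): matches 3 b row(s) → 3 output row(s).
Total: 20 matched + 2 padded = 22 rows.

22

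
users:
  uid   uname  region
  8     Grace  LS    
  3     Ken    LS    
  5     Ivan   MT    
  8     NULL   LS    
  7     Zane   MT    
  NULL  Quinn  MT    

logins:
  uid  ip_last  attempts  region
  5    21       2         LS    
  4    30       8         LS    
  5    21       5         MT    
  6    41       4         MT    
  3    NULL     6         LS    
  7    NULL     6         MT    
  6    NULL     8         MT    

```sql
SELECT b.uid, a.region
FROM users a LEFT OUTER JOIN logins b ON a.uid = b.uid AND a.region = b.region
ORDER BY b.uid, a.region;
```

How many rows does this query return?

6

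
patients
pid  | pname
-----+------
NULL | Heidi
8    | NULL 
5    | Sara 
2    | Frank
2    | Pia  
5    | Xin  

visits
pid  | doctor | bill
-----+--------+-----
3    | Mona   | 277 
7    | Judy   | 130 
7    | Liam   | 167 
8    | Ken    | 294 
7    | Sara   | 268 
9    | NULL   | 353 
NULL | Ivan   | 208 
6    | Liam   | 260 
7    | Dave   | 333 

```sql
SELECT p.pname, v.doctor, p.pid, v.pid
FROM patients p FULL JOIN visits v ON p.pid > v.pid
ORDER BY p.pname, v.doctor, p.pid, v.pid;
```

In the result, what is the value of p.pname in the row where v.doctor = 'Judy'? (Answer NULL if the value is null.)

NULL

FULL OUTER JOIN keeps every row from both sides; unmatched rows get NULL for the other side's columns.
Matching on p.pid > v.pid. A NULL in a compared column never satisfies the condition.
- p[0] pid=NULL → no match; kept with NULLs on the v side.
- p[1] pid=8 → 6 match(es) in v → 6 row(s).
- p[2] pid=5 → 1 match(es) in v → 1 row(s).
- p[3] pid=2 → no match; kept with NULLs on the v side.
- p[4] pid=2 → no match; kept with NULLs on the v side.
- p[5] pid=5 → 1 match(es) in v → 1 row(s).
- plus 3 unmatched v row(s), each kept with NULL p columns.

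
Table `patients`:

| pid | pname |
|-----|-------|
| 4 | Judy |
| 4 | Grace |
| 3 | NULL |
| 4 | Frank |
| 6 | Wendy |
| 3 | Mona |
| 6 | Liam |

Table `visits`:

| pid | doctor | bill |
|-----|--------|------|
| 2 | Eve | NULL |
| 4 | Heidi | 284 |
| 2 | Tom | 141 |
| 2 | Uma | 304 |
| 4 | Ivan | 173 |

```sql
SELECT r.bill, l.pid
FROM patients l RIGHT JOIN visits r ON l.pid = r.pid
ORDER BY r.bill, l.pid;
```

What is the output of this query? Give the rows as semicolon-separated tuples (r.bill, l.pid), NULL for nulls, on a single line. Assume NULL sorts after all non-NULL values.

(141, NULL); (173, 4); (173, 4); (173, 4); (284, 4); (284, 4); (284, 4); (304, NULL); (NULL, NULL)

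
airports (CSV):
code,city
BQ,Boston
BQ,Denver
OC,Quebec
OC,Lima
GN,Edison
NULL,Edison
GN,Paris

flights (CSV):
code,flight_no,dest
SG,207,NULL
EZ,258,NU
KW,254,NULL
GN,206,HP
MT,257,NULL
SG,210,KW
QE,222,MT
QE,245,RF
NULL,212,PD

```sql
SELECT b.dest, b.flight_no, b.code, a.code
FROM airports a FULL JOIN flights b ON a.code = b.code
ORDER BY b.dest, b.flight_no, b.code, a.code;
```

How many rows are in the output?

FULL OUTER JOIN keeps every row from both sides; unmatched rows get NULL for the other side's columns.
Matching on a.code = b.code. A NULL in a compared column never satisfies the condition.
- a (code=BQ) has no partner → padded with NULL.
- a (code=BQ) has no partner → padded with NULL.
- a (code=OC) has no partner → padded with NULL.
- a (code=OC) has no partner → padded with NULL.
- a (code=GN) pairs with 1 row(s) of b.
- a (code=NULL) has no partner → padded with NULL.
- a (code=GN) pairs with 1 row(s) of b.
- 8 row(s) from b found no a partner → padded with NULL.
Total: 2 matched + 13 padded = 15 rows.

15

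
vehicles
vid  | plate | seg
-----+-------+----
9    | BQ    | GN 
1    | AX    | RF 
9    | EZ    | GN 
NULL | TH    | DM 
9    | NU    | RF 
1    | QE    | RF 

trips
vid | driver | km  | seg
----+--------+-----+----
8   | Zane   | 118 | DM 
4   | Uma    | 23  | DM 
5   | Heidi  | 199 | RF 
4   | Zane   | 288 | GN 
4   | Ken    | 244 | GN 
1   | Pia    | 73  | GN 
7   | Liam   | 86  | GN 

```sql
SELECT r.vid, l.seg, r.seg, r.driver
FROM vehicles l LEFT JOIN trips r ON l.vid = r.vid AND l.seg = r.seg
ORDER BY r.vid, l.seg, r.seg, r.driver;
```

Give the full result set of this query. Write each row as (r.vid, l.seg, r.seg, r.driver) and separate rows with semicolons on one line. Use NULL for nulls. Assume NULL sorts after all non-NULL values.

LEFT JOIN keeps every row from `vehicles`; unmatched rows get NULL for `trips`'s columns.
Matching on l.vid = r.vid AND l.seg = r.seg. A NULL in a compared column never satisfies the condition.
- vid=9, seg=GN: no r row matches, row kept with r columns NULL.
- vid=1, seg=RF: no r row matches, row kept with r columns NULL.
- vid=9, seg=GN: no r row matches, row kept with r columns NULL.
- vid=NULL, seg=DM: no r row matches, row kept with r columns NULL.
- vid=9, seg=RF: no r row matches, row kept with r columns NULL.
- vid=1, seg=RF: no r row matches, row kept with r columns NULL.
After projecting and ordering:
r.vid | l.seg | r.seg | r.driver
NULL | DM | NULL | NULL
NULL | GN | NULL | NULL
NULL | GN | NULL | NULL
NULL | RF | NULL | NULL
NULL | RF | NULL | NULL
NULL | RF | NULL | NULL

(NULL, DM, NULL, NULL); (NULL, GN, NULL, NULL); (NULL, GN, NULL, NULL); (NULL, RF, NULL, NULL); (NULL, RF, NULL, NULL); (NULL, RF, NULL, NULL)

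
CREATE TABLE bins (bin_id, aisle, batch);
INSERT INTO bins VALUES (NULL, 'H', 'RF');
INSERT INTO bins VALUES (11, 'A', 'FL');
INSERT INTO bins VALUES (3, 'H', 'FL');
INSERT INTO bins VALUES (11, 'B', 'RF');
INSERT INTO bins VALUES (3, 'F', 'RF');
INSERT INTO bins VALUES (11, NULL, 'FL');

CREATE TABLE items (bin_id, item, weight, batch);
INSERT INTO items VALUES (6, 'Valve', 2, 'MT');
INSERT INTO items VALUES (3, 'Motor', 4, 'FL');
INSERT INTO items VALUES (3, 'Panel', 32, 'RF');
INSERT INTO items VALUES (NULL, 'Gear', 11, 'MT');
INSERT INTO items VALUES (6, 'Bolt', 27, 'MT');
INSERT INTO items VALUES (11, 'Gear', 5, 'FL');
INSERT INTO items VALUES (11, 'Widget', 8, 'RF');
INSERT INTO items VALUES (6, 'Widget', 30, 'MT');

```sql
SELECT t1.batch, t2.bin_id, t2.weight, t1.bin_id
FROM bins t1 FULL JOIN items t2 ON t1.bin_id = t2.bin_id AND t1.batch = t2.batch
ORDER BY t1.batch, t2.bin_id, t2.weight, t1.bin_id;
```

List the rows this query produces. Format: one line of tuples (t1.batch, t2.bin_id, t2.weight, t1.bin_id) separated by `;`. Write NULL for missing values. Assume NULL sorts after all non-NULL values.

FULL OUTER JOIN keeps every row from both sides; unmatched rows get NULL for the other side's columns.
Matching on t1.bin_id = t2.bin_id AND t1.batch = t2.batch. A NULL in a compared column never satisfies the condition.
Matched pairs: 5; unmatched t1 rows kept: 1; unmatched t2 rows kept: 4.

(FL, 3, 4, 3); (FL, 11, 5, 11); (FL, 11, 5, 11); (RF, 3, 32, 3); (RF, 11, 8, 11); (RF, NULL, NULL, NULL); (NULL, 6, 2, NULL); (NULL, 6, 27, NULL); (NULL, 6, 30, NULL); (NULL, NULL, 11, NULL)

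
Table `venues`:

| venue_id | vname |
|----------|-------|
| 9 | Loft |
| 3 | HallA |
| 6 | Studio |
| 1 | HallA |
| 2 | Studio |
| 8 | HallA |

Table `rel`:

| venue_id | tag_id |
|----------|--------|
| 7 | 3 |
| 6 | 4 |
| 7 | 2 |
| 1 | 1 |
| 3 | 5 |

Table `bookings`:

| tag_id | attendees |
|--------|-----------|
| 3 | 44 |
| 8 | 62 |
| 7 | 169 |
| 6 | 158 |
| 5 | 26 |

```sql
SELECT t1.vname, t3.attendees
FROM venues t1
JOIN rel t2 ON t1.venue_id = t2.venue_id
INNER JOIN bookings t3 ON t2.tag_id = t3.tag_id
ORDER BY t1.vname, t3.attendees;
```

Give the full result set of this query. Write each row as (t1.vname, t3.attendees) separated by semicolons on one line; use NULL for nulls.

(HallA, 26)

Evaluate left to right. First `venues t1 INNER JOIN rel t2` on venue_id: 3 row(s).
Then INNER JOIN `bookings t3` on tag_id: keep only rows whose t2.tag_id appears in t3.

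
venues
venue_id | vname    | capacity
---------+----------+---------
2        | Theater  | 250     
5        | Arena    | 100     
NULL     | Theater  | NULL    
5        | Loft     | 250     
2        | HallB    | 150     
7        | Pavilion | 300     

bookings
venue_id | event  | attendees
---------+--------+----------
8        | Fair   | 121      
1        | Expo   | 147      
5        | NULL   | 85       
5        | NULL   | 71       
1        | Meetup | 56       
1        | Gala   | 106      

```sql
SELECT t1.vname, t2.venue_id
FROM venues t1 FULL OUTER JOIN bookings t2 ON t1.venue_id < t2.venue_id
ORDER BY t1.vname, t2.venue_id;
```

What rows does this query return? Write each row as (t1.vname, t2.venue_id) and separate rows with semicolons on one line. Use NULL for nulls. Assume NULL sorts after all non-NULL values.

FULL OUTER JOIN keeps every row from both sides; unmatched rows get NULL for the other side's columns.
Matching on t1.venue_id < t2.venue_id. A NULL in a compared column never satisfies the condition.
Matched pairs: 9; unmatched t1 rows kept: 1; unmatched t2 rows kept: 3.

(Arena, 8); (HallB, 5); (HallB, 5); (HallB, 8); (Loft, 8); (Pavilion, 8); (Theater, 5); (Theater, 5); (Theater, 8); (Theater, NULL); (NULL, 1); (NULL, 1); (NULL, 1)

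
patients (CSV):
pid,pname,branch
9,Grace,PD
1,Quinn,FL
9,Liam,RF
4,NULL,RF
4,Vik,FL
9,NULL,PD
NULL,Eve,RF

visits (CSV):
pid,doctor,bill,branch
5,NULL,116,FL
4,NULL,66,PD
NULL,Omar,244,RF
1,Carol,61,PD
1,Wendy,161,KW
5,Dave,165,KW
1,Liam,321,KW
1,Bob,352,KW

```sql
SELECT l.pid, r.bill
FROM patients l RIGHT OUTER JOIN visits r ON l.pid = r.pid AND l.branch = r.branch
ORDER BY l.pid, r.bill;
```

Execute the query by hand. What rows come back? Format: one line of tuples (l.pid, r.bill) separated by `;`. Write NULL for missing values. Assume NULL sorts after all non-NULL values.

(NULL, 61); (NULL, 66); (NULL, 116); (NULL, 161); (NULL, 165); (NULL, 244); (NULL, 321); (NULL, 352)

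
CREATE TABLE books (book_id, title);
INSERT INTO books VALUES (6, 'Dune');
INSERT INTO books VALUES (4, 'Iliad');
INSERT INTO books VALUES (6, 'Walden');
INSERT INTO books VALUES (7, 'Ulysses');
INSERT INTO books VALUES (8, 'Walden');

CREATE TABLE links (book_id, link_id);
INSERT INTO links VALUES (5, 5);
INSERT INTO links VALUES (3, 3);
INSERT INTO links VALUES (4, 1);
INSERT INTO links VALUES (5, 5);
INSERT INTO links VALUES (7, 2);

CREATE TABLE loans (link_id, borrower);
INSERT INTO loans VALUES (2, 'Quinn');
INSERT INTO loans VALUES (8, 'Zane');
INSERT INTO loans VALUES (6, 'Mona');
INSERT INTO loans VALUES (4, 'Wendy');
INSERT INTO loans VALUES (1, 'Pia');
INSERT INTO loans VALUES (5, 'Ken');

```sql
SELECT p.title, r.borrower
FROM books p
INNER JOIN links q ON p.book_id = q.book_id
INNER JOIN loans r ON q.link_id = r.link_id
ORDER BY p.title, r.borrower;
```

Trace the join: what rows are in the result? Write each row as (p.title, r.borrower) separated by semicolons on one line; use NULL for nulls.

(Iliad, Pia); (Ulysses, Quinn)

Step 1 — p INNER JOIN q on book_id → 2 row(s).
Then INNER JOIN `loans r` on link_id: keep only rows whose q.link_id appears in r.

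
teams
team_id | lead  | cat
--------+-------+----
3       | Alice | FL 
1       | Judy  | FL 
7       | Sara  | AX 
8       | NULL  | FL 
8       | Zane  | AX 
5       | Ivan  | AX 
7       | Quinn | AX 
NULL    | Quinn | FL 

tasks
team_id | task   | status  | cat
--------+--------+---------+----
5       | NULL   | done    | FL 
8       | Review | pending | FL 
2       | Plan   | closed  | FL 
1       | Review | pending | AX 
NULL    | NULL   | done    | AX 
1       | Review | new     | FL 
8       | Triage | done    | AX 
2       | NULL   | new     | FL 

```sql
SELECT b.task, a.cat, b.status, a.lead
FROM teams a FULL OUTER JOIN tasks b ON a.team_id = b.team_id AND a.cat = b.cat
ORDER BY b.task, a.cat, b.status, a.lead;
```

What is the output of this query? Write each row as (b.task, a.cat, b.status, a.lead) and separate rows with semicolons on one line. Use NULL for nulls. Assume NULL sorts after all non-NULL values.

FULL OUTER JOIN keeps every row from both sides; unmatched rows get NULL for the other side's columns.
Matching on a.team_id = b.team_id AND a.cat = b.cat. A NULL in a compared column never satisfies the condition.
Matched pairs: 3; unmatched a rows kept: 5; unmatched b rows kept: 5.

(Plan, NULL, closed, NULL); (Review, FL, new, Judy); (Review, FL, pending, NULL); (Review, NULL, pending, NULL); (Triage, AX, done, Zane); (NULL, AX, NULL, Ivan); (NULL, AX, NULL, Quinn); (NULL, AX, NULL, Sara); (NULL, FL, NULL, Alice); (NULL, FL, NULL, Quinn); (NULL, NULL, done, NULL); (NULL, NULL, done, NULL); (NULL, NULL, new, NULL)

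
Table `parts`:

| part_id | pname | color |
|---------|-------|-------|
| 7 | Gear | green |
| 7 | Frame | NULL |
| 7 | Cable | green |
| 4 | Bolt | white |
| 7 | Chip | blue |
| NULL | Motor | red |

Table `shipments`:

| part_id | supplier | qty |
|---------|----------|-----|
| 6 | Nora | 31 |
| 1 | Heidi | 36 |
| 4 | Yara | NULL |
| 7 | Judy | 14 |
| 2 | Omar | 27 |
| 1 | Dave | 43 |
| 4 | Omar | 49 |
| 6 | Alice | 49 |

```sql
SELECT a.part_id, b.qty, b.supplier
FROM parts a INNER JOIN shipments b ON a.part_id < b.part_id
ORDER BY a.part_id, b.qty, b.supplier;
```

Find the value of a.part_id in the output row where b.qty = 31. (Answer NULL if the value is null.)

INNER JOIN keeps only pairs where the ON condition holds.
Matching on a.part_id < b.part_id. A NULL in a compared column never satisfies the condition.
Matched pairs: 3.

4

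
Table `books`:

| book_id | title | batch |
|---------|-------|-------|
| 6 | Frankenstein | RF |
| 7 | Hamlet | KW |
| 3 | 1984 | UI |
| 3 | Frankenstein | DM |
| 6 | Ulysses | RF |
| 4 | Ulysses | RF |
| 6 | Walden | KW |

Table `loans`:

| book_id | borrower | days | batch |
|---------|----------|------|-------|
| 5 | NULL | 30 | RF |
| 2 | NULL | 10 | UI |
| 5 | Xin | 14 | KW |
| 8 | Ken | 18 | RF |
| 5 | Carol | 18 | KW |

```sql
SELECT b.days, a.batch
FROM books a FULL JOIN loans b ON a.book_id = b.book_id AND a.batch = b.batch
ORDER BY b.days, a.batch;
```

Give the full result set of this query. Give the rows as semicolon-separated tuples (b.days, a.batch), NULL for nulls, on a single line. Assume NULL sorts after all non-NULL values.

FULL OUTER JOIN keeps every row from both sides; unmatched rows get NULL for the other side's columns.
Matching on a.book_id = b.book_id AND a.batch = b.batch.
- a[0] book_id=6, batch=RF → no match; kept with NULLs on the b side.
- a[1] book_id=7, batch=KW → no match; kept with NULLs on the b side.
- a[2] book_id=3, batch=UI → no match; kept with NULLs on the b side.
- a[3] book_id=3, batch=DM → no match; kept with NULLs on the b side.
- a[4] book_id=6, batch=RF → no match; kept with NULLs on the b side.
- a[5] book_id=4, batch=RF → no match; kept with NULLs on the b side.
- a[6] book_id=6, batch=KW → no match; kept with NULLs on the b side.
- plus 5 unmatched b row(s), each kept with NULL a columns.

(10, NULL); (14, NULL); (18, NULL); (18, NULL); (30, NULL); (NULL, DM); (NULL, KW); (NULL, KW); (NULL, RF); (NULL, RF); (NULL, RF); (NULL, UI)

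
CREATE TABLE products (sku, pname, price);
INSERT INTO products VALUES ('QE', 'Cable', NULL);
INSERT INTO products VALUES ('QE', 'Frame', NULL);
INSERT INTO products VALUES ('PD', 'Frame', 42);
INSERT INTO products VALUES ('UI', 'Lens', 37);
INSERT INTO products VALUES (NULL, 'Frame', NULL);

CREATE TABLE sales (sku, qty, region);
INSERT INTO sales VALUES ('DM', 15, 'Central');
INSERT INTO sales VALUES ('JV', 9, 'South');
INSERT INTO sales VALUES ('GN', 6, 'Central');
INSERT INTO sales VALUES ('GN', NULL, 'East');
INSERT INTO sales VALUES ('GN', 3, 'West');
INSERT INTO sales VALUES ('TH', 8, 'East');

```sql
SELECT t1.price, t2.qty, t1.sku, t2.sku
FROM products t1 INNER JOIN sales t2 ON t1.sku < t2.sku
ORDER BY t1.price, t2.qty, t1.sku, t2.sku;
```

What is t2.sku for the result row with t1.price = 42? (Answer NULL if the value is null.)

INNER JOIN keeps only pairs where the ON condition holds.
Matching on t1.sku < t2.sku. A NULL in a compared column never satisfies the condition.
Matched pairs: 3.

TH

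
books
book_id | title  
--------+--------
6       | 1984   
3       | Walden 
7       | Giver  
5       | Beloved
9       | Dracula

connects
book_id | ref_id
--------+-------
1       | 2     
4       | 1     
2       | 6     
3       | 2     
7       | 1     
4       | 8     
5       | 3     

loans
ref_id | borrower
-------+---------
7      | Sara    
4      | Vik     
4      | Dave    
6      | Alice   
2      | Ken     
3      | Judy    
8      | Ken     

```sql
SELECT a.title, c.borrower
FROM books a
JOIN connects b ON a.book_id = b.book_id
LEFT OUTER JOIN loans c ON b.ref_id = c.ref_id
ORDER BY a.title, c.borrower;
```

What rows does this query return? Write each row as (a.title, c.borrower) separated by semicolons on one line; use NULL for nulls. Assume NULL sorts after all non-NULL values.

(Beloved, Judy); (Giver, NULL); (Walden, Ken)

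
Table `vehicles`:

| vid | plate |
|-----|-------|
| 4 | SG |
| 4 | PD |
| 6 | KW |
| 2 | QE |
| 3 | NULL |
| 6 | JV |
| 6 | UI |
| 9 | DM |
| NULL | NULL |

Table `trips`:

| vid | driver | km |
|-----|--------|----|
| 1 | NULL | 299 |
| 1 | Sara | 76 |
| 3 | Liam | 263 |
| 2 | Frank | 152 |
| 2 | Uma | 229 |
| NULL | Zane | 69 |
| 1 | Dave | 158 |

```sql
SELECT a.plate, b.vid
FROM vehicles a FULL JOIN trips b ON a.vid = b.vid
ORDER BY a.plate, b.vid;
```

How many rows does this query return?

14

FULL OUTER JOIN keeps every row from both sides; unmatched rows get NULL for the other side's columns.
Matching on a.vid = b.vid. A NULL in a compared column never satisfies the condition.
- vid=4: no b row matches, row kept with b columns NULL.
- vid=4: no b row matches, row kept with b columns NULL.
- vid=6: no b row matches, row kept with b columns NULL.
- vid=2: 2 matching b row(s), so 2 row(s) emitted.
- vid=3: 1 matching b row(s), so 1 row(s) emitted.
- vid=6: no b row matches, row kept with b columns NULL.
- vid=6: no b row matches, row kept with b columns NULL.
- vid=9: no b row matches, row kept with b columns NULL.
- vid=NULL: no b row matches, row kept with b columns NULL.
- 4 b row(s) had no a match → kept, a columns NULL.
Total: 3 matched + 11 padded = 14 rows.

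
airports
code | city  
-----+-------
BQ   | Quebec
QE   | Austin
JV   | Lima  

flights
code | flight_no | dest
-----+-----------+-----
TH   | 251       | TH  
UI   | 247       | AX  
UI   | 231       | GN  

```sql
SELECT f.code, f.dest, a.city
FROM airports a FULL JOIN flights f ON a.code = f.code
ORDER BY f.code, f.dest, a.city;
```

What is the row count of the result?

6

FULL OUTER JOIN keeps every row from both sides; unmatched rows get NULL for the other side's columns.
Matching on a.code = f.code.
Matched pairs: 0; unmatched a rows kept: 3; unmatched f rows kept: 3.
Total: 0 matched + 6 padded = 6 rows.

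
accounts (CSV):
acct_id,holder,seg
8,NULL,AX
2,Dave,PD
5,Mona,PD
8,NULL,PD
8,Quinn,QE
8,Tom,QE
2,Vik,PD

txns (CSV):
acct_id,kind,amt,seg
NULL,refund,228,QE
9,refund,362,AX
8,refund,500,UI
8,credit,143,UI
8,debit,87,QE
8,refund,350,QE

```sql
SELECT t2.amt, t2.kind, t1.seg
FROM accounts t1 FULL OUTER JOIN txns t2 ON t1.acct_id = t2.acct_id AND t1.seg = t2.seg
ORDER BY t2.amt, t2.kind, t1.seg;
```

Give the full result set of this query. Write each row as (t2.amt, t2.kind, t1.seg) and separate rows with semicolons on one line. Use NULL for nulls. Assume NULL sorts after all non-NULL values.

FULL OUTER JOIN keeps every row from both sides; unmatched rows get NULL for the other side's columns.
Matching on t1.acct_id = t2.acct_id AND t1.seg = t2.seg. A NULL in a compared column never satisfies the condition.
- acct_id=8, seg=AX: no t2 row matches, row kept with t2 columns NULL.
- acct_id=2, seg=PD: no t2 row matches, row kept with t2 columns NULL.
- acct_id=5, seg=PD: no t2 row matches, row kept with t2 columns NULL.
- acct_id=8, seg=PD: no t2 row matches, row kept with t2 columns NULL.
- acct_id=8, seg=QE: 2 matching t2 row(s), so 2 row(s) emitted.
- acct_id=8, seg=QE: 2 matching t2 row(s), so 2 row(s) emitted.
- acct_id=2, seg=PD: no t2 row matches, row kept with t2 columns NULL.
- 4 t2 row(s) had no t1 match → kept, t1 columns NULL.

(87, debit, QE); (87, debit, QE); (143, credit, NULL); (228, refund, NULL); (350, refund, QE); (350, refund, QE); (362, refund, NULL); (500, refund, NULL); (NULL, NULL, AX); (NULL, NULL, PD); (NULL, NULL, PD); (NULL, NULL, PD); (NULL, NULL, PD)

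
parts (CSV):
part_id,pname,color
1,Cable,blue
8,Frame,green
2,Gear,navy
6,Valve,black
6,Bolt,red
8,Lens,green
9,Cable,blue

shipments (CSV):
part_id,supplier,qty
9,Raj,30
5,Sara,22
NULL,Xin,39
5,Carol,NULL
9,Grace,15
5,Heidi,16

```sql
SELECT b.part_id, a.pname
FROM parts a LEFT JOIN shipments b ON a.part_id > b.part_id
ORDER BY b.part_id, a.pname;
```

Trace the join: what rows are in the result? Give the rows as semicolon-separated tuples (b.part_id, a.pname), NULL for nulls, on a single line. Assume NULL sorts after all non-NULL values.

(5, Bolt); (5, Bolt); (5, Bolt); (5, Cable); (5, Cable); (5, Cable); (5, Frame); (5, Frame); (5, Frame); (5, Lens); (5, Lens); (5, Lens); (5, Valve); (5, Valve); (5, Valve); (NULL, Cable); (NULL, Gear)

LEFT JOIN keeps every row from `parts`; unmatched rows get NULL for `shipments`'s columns.
Matching on a.part_id > b.part_id. A NULL in a compared column never satisfies the condition.
Matched pairs: 15; unmatched a rows kept: 2.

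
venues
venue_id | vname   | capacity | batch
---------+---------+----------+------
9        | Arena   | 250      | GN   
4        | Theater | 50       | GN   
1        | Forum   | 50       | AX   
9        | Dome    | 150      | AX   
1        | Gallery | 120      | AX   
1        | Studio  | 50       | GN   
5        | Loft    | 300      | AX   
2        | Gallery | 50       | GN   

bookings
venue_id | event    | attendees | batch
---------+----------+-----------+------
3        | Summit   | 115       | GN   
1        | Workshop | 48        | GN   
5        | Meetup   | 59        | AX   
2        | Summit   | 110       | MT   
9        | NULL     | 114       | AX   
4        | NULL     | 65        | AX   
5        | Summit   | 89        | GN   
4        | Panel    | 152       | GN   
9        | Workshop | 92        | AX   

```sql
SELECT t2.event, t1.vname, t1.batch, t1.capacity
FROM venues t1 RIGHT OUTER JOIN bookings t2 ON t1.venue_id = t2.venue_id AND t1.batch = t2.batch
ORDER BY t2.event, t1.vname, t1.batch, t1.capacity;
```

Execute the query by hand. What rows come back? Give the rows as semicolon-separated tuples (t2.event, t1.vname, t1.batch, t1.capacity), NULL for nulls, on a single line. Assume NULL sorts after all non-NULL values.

(Meetup, Loft, AX, 300); (Panel, Theater, GN, 50); (Summit, NULL, NULL, NULL); (Summit, NULL, NULL, NULL); (Summit, NULL, NULL, NULL); (Workshop, Dome, AX, 150); (Workshop, Studio, GN, 50); (NULL, Dome, AX, 150); (NULL, NULL, NULL, NULL)

RIGHT JOIN keeps every row from `bookings`; unmatched rows get NULL for `venues`'s columns.
Matching on t1.venue_id = t2.venue_id AND t1.batch = t2.batch.
Matched pairs: 5; unmatched t2 rows kept: 4.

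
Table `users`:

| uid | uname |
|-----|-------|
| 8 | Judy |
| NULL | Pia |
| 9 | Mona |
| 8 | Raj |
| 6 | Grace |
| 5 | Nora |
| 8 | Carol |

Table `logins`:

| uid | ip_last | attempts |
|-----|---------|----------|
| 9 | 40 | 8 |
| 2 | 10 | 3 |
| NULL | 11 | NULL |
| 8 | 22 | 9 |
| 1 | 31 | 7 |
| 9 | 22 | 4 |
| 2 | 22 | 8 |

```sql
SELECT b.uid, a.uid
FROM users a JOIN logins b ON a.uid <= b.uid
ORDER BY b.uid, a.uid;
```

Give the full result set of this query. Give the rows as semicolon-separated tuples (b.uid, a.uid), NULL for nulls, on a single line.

INNER JOIN keeps only pairs where the ON condition holds.
Matching on a.uid <= b.uid. A NULL in a compared column never satisfies the condition.
Matched pairs: 17.

(8, 5); (8, 6); (8, 8); (8, 8); (8, 8); (9, 5); (9, 5); (9, 6); (9, 6); (9, 8); (9, 8); (9, 8); (9, 8); (9, 8); (9, 8); (9, 9); (9, 9)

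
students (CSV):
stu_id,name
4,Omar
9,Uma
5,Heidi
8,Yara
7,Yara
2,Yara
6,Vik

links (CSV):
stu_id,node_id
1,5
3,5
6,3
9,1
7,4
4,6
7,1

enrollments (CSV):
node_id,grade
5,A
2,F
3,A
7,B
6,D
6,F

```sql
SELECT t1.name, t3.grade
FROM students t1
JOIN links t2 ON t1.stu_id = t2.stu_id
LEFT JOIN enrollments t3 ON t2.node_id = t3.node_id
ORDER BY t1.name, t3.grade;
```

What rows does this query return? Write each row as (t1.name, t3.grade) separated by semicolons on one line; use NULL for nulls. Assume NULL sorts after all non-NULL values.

Evaluate left to right. First `students t1 INNER JOIN links t2` on stu_id: 5 row(s).
Then LEFT JOIN `enrollments t3` on node_id: each of those 5 rows is kept; rows whose t2.node_id has no match in t3 get NULL for t3's columns.

(Omar, D); (Omar, F); (Uma, NULL); (Vik, A); (Yara, NULL); (Yara, NULL)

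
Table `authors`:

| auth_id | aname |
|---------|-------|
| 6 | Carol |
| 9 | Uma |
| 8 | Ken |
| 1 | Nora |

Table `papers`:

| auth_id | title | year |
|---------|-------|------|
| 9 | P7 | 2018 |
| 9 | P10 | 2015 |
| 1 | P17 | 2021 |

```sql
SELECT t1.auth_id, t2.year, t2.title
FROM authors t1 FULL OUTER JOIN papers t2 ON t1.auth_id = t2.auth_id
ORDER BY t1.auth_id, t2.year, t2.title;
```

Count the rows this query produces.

5

FULL OUTER JOIN keeps every row from both sides; unmatched rows get NULL for the other side's columns.
Matching on t1.auth_id = t2.auth_id.
- t1 row (auth_id=6): no match → kept, t2 columns NULL.
- t1 row (auth_id=9): matches 2 t2 row(s) → 2 output row(s).
- t1 row (auth_id=8): no match → kept, t2 columns NULL.
- t1 row (auth_id=1): matches 1 t2 row(s) → 1 output row(s).
Total: 3 matched + 2 padded = 5 rows.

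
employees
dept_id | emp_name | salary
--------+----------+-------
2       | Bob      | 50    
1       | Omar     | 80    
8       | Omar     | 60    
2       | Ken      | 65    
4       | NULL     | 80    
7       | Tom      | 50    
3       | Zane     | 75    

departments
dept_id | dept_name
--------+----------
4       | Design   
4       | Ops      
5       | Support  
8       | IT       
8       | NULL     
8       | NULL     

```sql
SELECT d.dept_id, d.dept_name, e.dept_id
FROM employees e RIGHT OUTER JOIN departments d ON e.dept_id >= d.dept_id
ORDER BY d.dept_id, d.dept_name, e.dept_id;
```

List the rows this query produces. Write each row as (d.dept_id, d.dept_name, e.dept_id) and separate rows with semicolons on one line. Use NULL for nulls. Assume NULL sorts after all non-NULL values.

RIGHT JOIN keeps every row from `departments`; unmatched rows get NULL for `employees`'s columns.
Matching on e.dept_id >= d.dept_id.
Matched pairs: 11; unmatched d rows kept: 0.

(4, Design, 4); (4, Design, 7); (4, Design, 8); (4, Ops, 4); (4, Ops, 7); (4, Ops, 8); (5, Support, 7); (5, Support, 8); (8, IT, 8); (8, NULL, 8); (8, NULL, 8)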